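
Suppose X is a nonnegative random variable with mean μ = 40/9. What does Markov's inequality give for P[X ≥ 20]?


μ = E[X] = 40/9, a = 20.
Markov: P[X ≥ 20] ≤ μ/a = (40/9)/20 = 2/9.
Numerically: ≈ 0.222222.
(Since a = 20 > μ = 4.444444, the bound 2/9 is < 1 and informative.)

P[X ≥ 20] ≤ 2/9 ≈ 0.222222.


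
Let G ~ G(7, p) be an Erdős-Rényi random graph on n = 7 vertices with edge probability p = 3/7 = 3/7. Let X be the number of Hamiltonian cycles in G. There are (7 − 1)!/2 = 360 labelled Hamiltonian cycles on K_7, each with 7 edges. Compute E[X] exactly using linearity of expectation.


K_7 has (7 − 1)!/2 = 360 labelled Hamiltonian cycles.
For each such Hamiltonian cycle H, let X_H = 1 if all 7 edges of H are present in G. Then P[X_H = 1] = p^{7} = (3/7)^{7} = 2187/823543.
Summing the indicators: E[X] = Σ_H E[X_H] = 360 · p^{7} = 360 · 2187/823543 = 787320/823543.
Numerically: E[X] ≈ 0.95602.

E[X] = 360 · (3/7)^{7} = 787320/823543 ≈ 0.95602.


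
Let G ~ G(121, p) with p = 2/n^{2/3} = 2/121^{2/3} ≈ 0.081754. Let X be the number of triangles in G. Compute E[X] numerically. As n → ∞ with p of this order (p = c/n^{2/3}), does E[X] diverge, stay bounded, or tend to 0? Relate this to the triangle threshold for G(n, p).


Number of potential triangles: C(121, 3) = 287980.
Each occurs with probability p³ ≈ (0.081754)³ ≈ 5.4641076e-04.
By linearity: E[X] = C(121, 3)·p³ ≈ 287980 · 5.4641076e-04 ≈ 157.35537.
Since α = 2/3 < 1, p = c/n^{2/3} ≫ 1/n is above the triangle threshold p ~ 1/n. Asymptotically E[X] ~ (c³/6)·n^{3(1−α)} = (2³/6)·n^{1} → ∞; triangles are abundant w.h.p.

E[X] ≈ 157.35537; in regime p = Θ(1/n^{2/3}) E[X] diverges (above the triangle threshold p ~ 1/n).


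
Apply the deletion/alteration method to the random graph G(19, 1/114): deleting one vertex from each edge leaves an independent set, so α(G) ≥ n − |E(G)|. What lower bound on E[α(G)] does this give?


E[|E(G)|] = C(19, 2)·p = 171 · (1/114) = 3/2.
E[α(G)] ≥ n − E[|E(G)|] = 19 − 3/2 = 35/2.
Numerically: ≈ 17.50000.
(This is only a lower bound; the true E[α(G)] may be larger.)

E[α(G)] ≥ 35/2 ≈ 17.50000.


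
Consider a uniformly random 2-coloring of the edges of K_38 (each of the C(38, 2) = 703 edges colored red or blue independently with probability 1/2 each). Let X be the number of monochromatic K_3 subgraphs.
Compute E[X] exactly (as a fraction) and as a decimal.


Let X = Σ_S X_S over the C(38, 3) = 8436 subsets S of size 3, where X_S = 1 if the K_3 on S is monochromatic.
For a fixed S, the K_3 on S has C(3, 2) = 3 edges. P[all 3 edges red] = (1/2)^3, and likewise for blue, so P[monochromatic] = 2·(1/2)^3 = 2^{1 − 3} = 1/4.
By linearity: E[X] = C(38, 3) · 2^{1 − 3} = 8436 · 1/4 = 2109.
Numerically: E[X] ≈ 2109.000000.

E[X] = C(38,3)·2^(1−C(3,2)) = 2109 ≈ 2109.000000.


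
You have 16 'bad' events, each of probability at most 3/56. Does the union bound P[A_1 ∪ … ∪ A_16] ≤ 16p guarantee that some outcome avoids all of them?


Union bound: P[∪_{i=1}^{16} A_i] ≤ Σ_i P[A_i] ≤ 16·p = 16·(3/56) = 6/7.
Numerically: 6/7 ≈ 0.8571429.
Is 6/7 < 1? YES.
Since P[∪ A_i] ≤ 6/7 < 1, the complement has P[∩ A_i^c] ≥ 1 − 6/7 = 1/7 > 0, so some outcome avoids every A_i.

16·p = 6/7 ≈ 0.8571429; existence CERTIFIED by the union bound.


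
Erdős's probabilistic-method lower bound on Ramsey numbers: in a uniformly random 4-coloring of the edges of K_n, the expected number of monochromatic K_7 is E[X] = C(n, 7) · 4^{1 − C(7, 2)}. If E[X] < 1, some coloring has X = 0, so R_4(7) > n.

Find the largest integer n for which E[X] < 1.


We need C(n, 7) · 4^{1 − 21} < 1, i.e. C(n, 7) < 4^{21 − 1} = 1099511627776.
Check values of n near the boundary:
  n = 176: C(176, 7) = 919790691600; 919790691600 < 1099511627776? YES
  n = 177: C(177, 7) = 957664425960; 957664425960 < 1099511627776? YES
  n = 178: C(178, 7) = 996867063280; 996867063280 < 1099511627776? YES
  n = 179: C(179, 7) = 1037437234460; 1037437234460 < 1099511627776? YES
  n = 180: C(180, 7) = 1079414463600; 1079414463600 < 1099511627776? YES
  n = 181: C(181, 7) = 1122839183400; 1122839183400 < 1099511627776? NO
The largest n with C(n, 7) < 1099511627776 is n = 180 (where E[X] = 67463403975/68719476736 ≈ 0.981722). Hence R_4(7) > 180, i.e. R_4(7) ≥ 181.

Largest n = 180; hence R_4(7) > 180.


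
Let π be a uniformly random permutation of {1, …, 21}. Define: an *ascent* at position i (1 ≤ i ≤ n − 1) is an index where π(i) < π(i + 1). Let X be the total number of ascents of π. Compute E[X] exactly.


Write X = Σ X_I over i = 1, …, 20, with X_I the indicator of one ascent.
There are 20 indicators.
For each fixed i, the pair (π(i), π(i+1)) is a uniformly random ordered pair of distinct values from {1, …, 21}; by symmetry P[π(i) < π(i+1)] = 1/2.
By linearity: E[X] = 20 · (1/2) = (21 − 1) · (1/2) = 10 ≈ 10.000000.

E[X] = 10 = 10.000000.


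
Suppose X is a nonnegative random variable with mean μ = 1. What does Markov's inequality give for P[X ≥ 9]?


μ = E[X] = 1, a = 9.
Markov: P[X ≥ 9] ≤ μ/a = (1)/9 = 1/9.
Numerically: ≈ 0.111.
(Since a = 9 > μ = 1.000, the bound 1/9 is < 1 and informative.)

P[X ≥ 9] ≤ 1/9 ≈ 0.111.


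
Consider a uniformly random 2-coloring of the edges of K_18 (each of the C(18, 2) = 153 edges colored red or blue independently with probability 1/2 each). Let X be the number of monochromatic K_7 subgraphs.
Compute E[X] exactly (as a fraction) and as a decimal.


Let X = Σ_S X_S over the C(18, 7) = 31824 subsets S of size 7, where X_S = 1 if the K_7 on S is monochromatic.
For a fixed S, the K_7 on S has C(7, 2) = 21 edges. P[all 21 edges red] = (1/2)^21, and likewise for blue, so P[monochromatic] = 2·(1/2)^21 = 2^{1 − 21} = 1/1048576.
By linearity of expectation: E[X] = C(18, 7) · 2^{1 − 21} = 31824 · 1/1048576 = 1989/65536.
Numerically: E[X] ≈ 0.03035.

E[X] = C(18,7)·2^(1−C(7,2)) = 1989/65536 ≈ 0.03035.


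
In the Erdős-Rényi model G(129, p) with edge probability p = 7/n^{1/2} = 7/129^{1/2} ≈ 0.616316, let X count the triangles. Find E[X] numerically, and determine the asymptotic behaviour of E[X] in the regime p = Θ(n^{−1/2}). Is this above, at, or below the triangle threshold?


Number of potential triangles: C(129, 3) = 349504.
Each occurs with probability p³ ≈ (0.616316)³ ≈ 2.34104388e-01.
By linearity: E[X] = C(129, 3)·p³ ≈ 349504 · 2.34104388e-01 ≈ 81820.420118.
Since α = 1/2 < 1, p = c/n^{1/2} ≫ 1/n is above the triangle threshold p ~ 1/n. Asymptotically E[X] ~ (c³/6)·n^{3(1−α)} = (7³/6)·n^{1.5} → ∞; triangles are abundant w.h.p.

E[X] ≈ 81820.420118; in regime p = Θ(1/n^{1/2}) E[X] diverges (above the triangle threshold p ~ 1/n).


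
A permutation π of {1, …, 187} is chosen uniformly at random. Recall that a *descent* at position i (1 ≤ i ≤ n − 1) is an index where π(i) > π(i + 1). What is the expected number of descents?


Write X = Σ X_I over i = 1, …, 186, with X_I the indicator of one descent.
There are 186 indicators.
For each fixed i, the pair (π(i), π(i+1)) is a uniformly random ordered pair of distinct values from {1, …, 187}; by symmetry P[π(i) > π(i+1)] = 1/2.
By linearity: E[X] = 186 · (1/2) = (187 − 1) · (1/2) = 93 ≈ 93.0000.

E[X] = 93 = 93.0000.


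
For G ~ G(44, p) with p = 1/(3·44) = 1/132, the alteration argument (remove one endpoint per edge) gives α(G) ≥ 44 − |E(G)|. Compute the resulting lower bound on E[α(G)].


E[|E(G)|] = C(44, 2)·p = 946 · (1/132) = 43/6.
E[α(G)] ≥ n − E[|E(G)|] = 44 − 43/6 = 221/6.
Numerically: ≈ 36.833333.
(This is only a lower bound; the true E[α(G)] may be larger.)

E[α(G)] ≥ 221/6 ≈ 36.833333.


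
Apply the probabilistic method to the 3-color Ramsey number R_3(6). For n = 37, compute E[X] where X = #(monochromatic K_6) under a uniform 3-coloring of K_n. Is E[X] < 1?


E[X] = C(37, 6) · 3^{1 − 15} = 2324784 · 3^{−14} = 2324784/4782969.
As a reduced fraction: E[X] = 774928/1594323 ≈ 0.486055.
Is E[X] < 1? YES.
Since E[X] < 1, there exists a 3-coloring of K_{37} with no monochromatic K_6; hence R_3(6) > 37.

E[X] = 774928/1594323 ≈ 0.486055; E[X] < 1, so R_3(6) > 37.


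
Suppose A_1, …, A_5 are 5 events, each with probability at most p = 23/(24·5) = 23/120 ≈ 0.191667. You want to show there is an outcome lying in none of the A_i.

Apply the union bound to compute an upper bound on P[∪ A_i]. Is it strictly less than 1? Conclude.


Union bound: P[∪_{i=1}^{5} A_i] ≤ Σ_i P[A_i] ≤ 5·p = 5·(23/120) = 23/24.
Numerically: 23/24 ≈ 0.958333.
Is 23/24 < 1? YES.
Since P[∪ A_i] ≤ 23/24 < 1, the complement has P[∩ A_i^c] ≥ 1 − 23/24 = 1/24 > 0, so some outcome avoids every A_i.

5·p = 23/24 ≈ 0.958333; existence CERTIFIED by the union bound.


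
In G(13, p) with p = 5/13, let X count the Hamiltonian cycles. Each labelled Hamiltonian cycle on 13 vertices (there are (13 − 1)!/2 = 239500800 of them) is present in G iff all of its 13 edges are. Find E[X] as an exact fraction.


K_13 has (13 − 1)!/2 = 239500800 labelled Hamiltonian cycles.
For each such Hamiltonian cycle H, let X_H = 1 if all 13 edges of H are present in G. Then P[X_H = 1] = p^{13} = (5/13)^{13} = 1220703125/302875106592253.
By linearity of expectation: E[X] = Σ_H E[X_H] = 239500800 · p^{13} = 239500800 · 1220703125/302875106592253 = 292359375000000000/302875106592253.
Numerically: E[X] ≈ 965.28.

E[X] = 239500800 · (5/13)^{13} = 292359375000000000/302875106592253 ≈ 965.28.


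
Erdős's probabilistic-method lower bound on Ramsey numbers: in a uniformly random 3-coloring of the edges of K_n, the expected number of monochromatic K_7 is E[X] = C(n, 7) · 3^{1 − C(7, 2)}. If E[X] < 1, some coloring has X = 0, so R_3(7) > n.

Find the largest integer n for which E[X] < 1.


We need C(n, 7) · 3^{1 − 21} < 1, i.e. C(n, 7) < 3^{21 − 1} = 3486784401.
Check values of n near the boundary:
  n = 80: C(80, 7) = 3176716400; 3176716400 < 3486784401? YES
  n = 81: C(81, 7) = 3477216600; 3477216600 < 3486784401? YES
  n = 82: C(82, 7) = 3801756816; 3801756816 < 3486784401? NO
  n = 83: C(83, 7) = 4151918628; 4151918628 < 3486784401? NO
The largest n with C(n, 7) < 3486784401 is n = 81 (where E[X] = 42928600/43046721 ≈ 0.9972560). Hence R_3(7) > 81, i.e. R_3(7) ≥ 82.

Largest n = 81; hence R_3(7) > 81.


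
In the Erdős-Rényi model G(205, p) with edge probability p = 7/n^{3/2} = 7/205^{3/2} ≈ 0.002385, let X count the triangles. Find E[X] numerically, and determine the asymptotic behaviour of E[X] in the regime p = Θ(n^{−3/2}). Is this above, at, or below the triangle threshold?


Number of potential triangles: C(205, 3) = 1414910.
Each occurs with probability p³ ≈ (0.002385)³ ≈ 1.356444e-08.
By linearity: E[X] = C(205, 3)·p³ ≈ 1414910 · 1.356444e-08 ≈ 0.0192.
Since α = 3/2 > 1, p = c/n^{3/2} = o(1/n) is below the triangle threshold p ~ 1/n. Asymptotically E[X] ~ (c³/6)·n^{3(1−α)} = (7³/6)·n^{-1.5} → 0, so by Markov's inequality G has no triangles w.h.p.

E[X] ≈ 0.0192; in regime p = Θ(1/n^{3/2}) E[X] tends to 0 (below the triangle threshold p ~ 1/n).


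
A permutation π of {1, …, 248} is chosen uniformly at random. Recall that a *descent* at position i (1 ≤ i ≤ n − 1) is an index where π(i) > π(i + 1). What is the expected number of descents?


Write X = Σ X_I over i = 1, …, 247, with X_I the indicator of one descent.
There are 247 indicators.
For each fixed i, the pair (π(i), π(i+1)) is a uniformly random ordered pair of distinct values from {1, …, 248}; by symmetry P[π(i) > π(i+1)] = 1/2.
By linearity: E[X] = 247 · (1/2) = (248 − 1) · (1/2) = 247/2 ≈ 123.50000.

E[X] = 247/2 = 123.50000.


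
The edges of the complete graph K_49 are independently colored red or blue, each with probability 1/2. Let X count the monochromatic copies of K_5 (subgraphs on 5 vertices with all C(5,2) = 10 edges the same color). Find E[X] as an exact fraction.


Let X = Σ_S X_S over the C(49, 5) = 1906884 subsets S of size 5, where X_S = 1 if the K_5 on S is monochromatic.
For a fixed S, the K_5 on S has C(5, 2) = 10 edges. P[all 10 edges red] = (1/2)^10, and likewise for blue, so P[monochromatic] = 2·(1/2)^10 = 2^{1 − 10} = 1/512.
By linearity: E[X] = C(49, 5) · 2^{1 − 10} = 1906884 · 1/512 = 476721/128.
Numerically: E[X] ≈ 3724.3828.

E[X] = C(49,5)·2^(1−C(5,2)) = 476721/128 ≈ 3724.3828.


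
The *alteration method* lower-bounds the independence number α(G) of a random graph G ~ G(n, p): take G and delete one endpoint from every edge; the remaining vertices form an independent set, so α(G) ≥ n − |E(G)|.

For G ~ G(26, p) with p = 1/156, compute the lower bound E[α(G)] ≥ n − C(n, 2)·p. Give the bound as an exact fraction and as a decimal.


E[|E(G)|] = C(26, 2)·p = 325 · (1/156) = 25/12.
E[α(G)] ≥ n − E[|E(G)|] = 26 − 25/12 = 287/12.
Numerically: ≈ 23.917.
(This is only a lower bound; the true E[α(G)] may be larger.)

E[α(G)] ≥ 287/12 ≈ 23.917.


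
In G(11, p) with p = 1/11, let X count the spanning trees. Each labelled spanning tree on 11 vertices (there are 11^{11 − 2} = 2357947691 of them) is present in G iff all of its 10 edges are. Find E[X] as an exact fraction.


K_11 has 11^{11 − 2} = 2357947691 labelled spanning trees.
For each such spanning tree H, let X_H = 1 if all 10 edges of H are present in G. Then P[X_H = 1] = p^{10} = (1/11)^{10} = 1/25937424601.
By linearity of expectation: E[X] = Σ_H E[X_H] = 2357947691 · p^{10} = 2357947691 · 1/25937424601 = 1/11.
Numerically: E[X] ≈ 0.090909.

E[X] = 2357947691 · (1/11)^{10} = 1/11 ≈ 0.090909.


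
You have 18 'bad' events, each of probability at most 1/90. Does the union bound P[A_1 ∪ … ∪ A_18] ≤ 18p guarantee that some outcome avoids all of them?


Union bound: P[∪_{i=1}^{18} A_i] ≤ Σ_i P[A_i] ≤ 18·p = 18·(1/90) = 1/5.
Numerically: 1/5 ≈ 0.200000.
Is 1/5 < 1? YES.
Since P[∪ A_i] ≤ 1/5 < 1, the complement has P[∩ A_i^c] ≥ 1 − 1/5 = 4/5 > 0, so some outcome avoids every A_i.

18·p = 1/5 ≈ 0.200000; existence CERTIFIED by the union bound.


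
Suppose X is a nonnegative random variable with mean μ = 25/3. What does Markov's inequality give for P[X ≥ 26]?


μ = E[X] = 25/3, a = 26.
Markov: P[X ≥ 26] ≤ μ/a = (25/3)/26 = 25/78.
Numerically: ≈ 0.32051.
(Since a = 26 > μ = 8.33333, the bound 25/78 is < 1 and informative.)

P[X ≥ 26] ≤ 25/78 ≈ 0.32051.


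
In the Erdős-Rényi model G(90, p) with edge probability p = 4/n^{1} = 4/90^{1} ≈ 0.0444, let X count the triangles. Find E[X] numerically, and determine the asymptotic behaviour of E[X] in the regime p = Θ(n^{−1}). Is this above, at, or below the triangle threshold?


Number of potential triangles: C(90, 3) = 117480.
Each occurs with probability p³ ≈ (0.0444)³ ≈ 8.77915e-05.
By linearity: E[X] = C(90, 3)·p³ ≈ 117480 · 8.77915e-05 ≈ 10.314.
Here α = 1, so p = 4/n is exactly at the triangle threshold p ~ 1/n. Asymptotically E[X] → c³/6 = 4³/6 = 32/3 ≈ 10.667, a bounded constant. In this regime the triangle count is asymptotically Poisson(c³/6).

E[X] ≈ 10.314; in regime p = Θ(1/n^{1}) E[X] stays bounded (at the triangle threshold p ~ 1/n).


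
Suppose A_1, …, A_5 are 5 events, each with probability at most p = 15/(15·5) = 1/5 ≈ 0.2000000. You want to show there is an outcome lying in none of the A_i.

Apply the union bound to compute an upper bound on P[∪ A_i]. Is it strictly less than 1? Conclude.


Union bound: P[∪_{i=1}^{5} A_i] ≤ Σ_i P[A_i] ≤ 5·p = 5·(1/5) = 1.
Numerically: 1 ≈ 1.0000000.
Is 1 < 1? NO.
Since the bound 1 is ≥ 1, the union bound is uninformative here; it does NOT by itself certify existence.

5·p = 1 ≈ 1.0000000; existence NOT certified by the union bound.


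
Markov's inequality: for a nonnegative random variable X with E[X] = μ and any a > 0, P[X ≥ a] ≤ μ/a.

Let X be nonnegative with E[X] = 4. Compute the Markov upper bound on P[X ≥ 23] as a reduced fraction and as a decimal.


μ = E[X] = 4, a = 23.
Markov: P[X ≥ 23] ≤ μ/a = (4)/23 = 4/23.
Numerically: ≈ 0.17391.
(Since a = 23 > μ = 4.00000, the bound 4/23 is < 1 and informative.)

P[X ≥ 23] ≤ 4/23 ≈ 0.17391.


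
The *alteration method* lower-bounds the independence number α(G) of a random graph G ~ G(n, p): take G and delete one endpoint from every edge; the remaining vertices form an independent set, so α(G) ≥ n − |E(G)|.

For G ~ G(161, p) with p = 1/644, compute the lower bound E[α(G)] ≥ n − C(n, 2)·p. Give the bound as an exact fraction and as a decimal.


E[|E(G)|] = C(161, 2)·p = 12880 · (1/644) = 20.
E[α(G)] ≥ n − E[|E(G)|] = 161 − 20 = 141.
Numerically: ≈ 141.000.
(This is only a lower bound; the true E[α(G)] may be larger.)

E[α(G)] ≥ 141 ≈ 141.000.


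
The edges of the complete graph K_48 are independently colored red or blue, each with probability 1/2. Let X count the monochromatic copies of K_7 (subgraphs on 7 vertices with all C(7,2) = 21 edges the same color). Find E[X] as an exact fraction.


Let X = Σ_S X_S over the C(48, 7) = 73629072 subsets S of size 7, where X_S = 1 if the K_7 on S is monochromatic.
For a fixed S, the K_7 on S has C(7, 2) = 21 edges. P[all 21 edges red] = (1/2)^21, and likewise for blue, so P[monochromatic] = 2·(1/2)^21 = 2^{1 − 21} = 1/1048576.
By linearity: E[X] = C(48, 7) · 2^{1 − 21} = 73629072 · 1/1048576 = 4601817/65536.
Numerically: E[X] ≈ 70.218155.

E[X] = C(48,7)·2^(1−C(7,2)) = 4601817/65536 ≈ 70.218155.


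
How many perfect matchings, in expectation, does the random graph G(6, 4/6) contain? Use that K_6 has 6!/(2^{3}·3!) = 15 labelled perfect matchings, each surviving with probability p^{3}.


K_6 has 6!/(2^{3}·3!) = 15 labelled perfect matchings.
For each such perfect matching H, let X_H = 1 if all 3 edges of H are present in G. Then P[X_H = 1] = p^{3} = (2/3)^{3} = 8/27.
Summing the indicators: E[X] = Σ_H E[X_H] = 15 · p^{3} = 15 · 8/27 = 40/9.
Numerically: E[X] ≈ 4.44444.

E[X] = 15 · (2/3)^{3} = 40/9 ≈ 4.44444.


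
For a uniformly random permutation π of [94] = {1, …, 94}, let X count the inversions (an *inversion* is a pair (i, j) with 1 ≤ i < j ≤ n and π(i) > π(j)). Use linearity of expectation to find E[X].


Write X = Σ X_I over the C(94, 2) = 4371 pairs i < j, with X_I the indicator of one inversion.
There are 4371 indicators.
For each fixed pair i < j, the values π(i) and π(j) are two distinct elements of {1, …, 94} in uniformly random order; by symmetry P[π(i) > π(j)] = 1/2.
By linearity: E[X] = 4371 · (1/2) = C(94, 2) · (1/2) = 4371/2 = 4371/2 ≈ 2185.500000.

E[X] = 4371/2 = 2185.500000.


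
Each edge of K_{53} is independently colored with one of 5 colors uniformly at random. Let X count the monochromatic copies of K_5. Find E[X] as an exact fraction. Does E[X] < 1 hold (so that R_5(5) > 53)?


E[X] = C(53, 5) · 5^{1 − 10} = 2869685 · 5^{−9} = 2869685/1953125.
As a reduced fraction: E[X] = 573937/390625 ≈ 1.4692787.
Is E[X] < 1? NO.
Since E[X] ≥ 1, the first-moment bound is inconclusive at n = 53; it does NOT by itself certify R_5(5) > 53.

E[X] = 573937/390625 ≈ 1.4692787; E[X] ≥ 1; first-moment method inconclusive here.


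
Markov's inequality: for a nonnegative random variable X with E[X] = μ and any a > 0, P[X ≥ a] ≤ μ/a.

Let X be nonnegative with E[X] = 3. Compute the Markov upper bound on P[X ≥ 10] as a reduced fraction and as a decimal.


μ = E[X] = 3, a = 10.
Markov: P[X ≥ 10] ≤ μ/a = (3)/10 = 3/10.
Numerically: ≈ 0.300.
(Since a = 10 > μ = 3.000, the bound 3/10 is < 1 and informative.)

P[X ≥ 10] ≤ 3/10 ≈ 0.300.


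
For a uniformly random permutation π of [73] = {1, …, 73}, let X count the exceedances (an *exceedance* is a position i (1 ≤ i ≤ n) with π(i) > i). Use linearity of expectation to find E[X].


Write X = Σ_{i=1}^{73} X_i, where X_i = 1_{π(i) > i}.
For each fixed i, π(i) is uniform over {1, …, 73} (marginal of a uniform permutation), so P[π(i) > i] = (n − i)/n. Summing: Σ_{i=1}^{73} (n − i)/n = (0 + 1 + … + 72)/73 = 73(73 − 1)/(2·73) = (73 − 1)/2.
Hence E[X] = Σ_{i=1}^{73} (73 − i)/73 = 36 ≈ 36.00000.

E[X] = 36 = 36.00000.


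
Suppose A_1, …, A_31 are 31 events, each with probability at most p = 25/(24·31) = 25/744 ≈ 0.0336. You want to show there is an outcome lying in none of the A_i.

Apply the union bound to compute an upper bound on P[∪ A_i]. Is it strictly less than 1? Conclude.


Union bound: P[∪_{i=1}^{31} A_i] ≤ Σ_i P[A_i] ≤ 31·p = 31·(25/744) = 25/24.
Numerically: 25/24 ≈ 1.0417.
Is 25/24 < 1? NO.
Since the bound 25/24 is ≥ 1, the union bound is uninformative here; it does NOT by itself certify existence.

31·p = 25/24 ≈ 1.0417; existence NOT certified by the union bound.


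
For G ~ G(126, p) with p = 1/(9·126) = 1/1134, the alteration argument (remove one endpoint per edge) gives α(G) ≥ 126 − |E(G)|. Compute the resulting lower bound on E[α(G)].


E[|E(G)|] = C(126, 2)·p = 7875 · (1/1134) = 125/18.
E[α(G)] ≥ n − E[|E(G)|] = 126 − 125/18 = 2143/18.
Numerically: ≈ 119.056.
(This is only a lower bound; the true E[α(G)] may be larger.)

E[α(G)] ≥ 2143/18 ≈ 119.056.


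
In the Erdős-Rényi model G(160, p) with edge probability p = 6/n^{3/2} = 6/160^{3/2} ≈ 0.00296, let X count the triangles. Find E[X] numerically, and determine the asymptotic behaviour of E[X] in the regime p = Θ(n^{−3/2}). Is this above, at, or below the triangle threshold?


Number of potential triangles: C(160, 3) = 669920.
Each occurs with probability p³ ≈ (0.00296)³ ≈ 2.60564e-08.
By linearity: E[X] = C(160, 3)·p³ ≈ 669920 · 2.60564e-08 ≈ 0.017.
Since α = 3/2 > 1, p = c/n^{3/2} = o(1/n) is below the triangle threshold p ~ 1/n. Asymptotically E[X] ~ (c³/6)·n^{3(1−α)} = (6³/6)·n^{-1.5} → 0, so by Markov's inequality G has no triangles w.h.p.

E[X] ≈ 0.017; in regime p = Θ(1/n^{3/2}) E[X] tends to 0 (below the triangle threshold p ~ 1/n).


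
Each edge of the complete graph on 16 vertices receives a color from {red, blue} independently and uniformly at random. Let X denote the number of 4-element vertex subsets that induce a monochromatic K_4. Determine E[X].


Let X = Σ_S X_S over the C(16, 4) = 1820 subsets S of size 4, where X_S = 1 if the K_4 on S is monochromatic.
For a fixed S, the K_4 on S has C(4, 2) = 6 edges. P[all 6 edges red] = (1/2)^6, and likewise for blue, so P[monochromatic] = 2·(1/2)^6 = 2^{1 − 6} = 1/32.
By linearity: E[X] = C(16, 4) · 2^{1 − 6} = 1820 · 1/32 = 455/8.
Numerically: E[X] ≈ 56.87500.

E[X] = C(16,4)·2^(1−C(4,2)) = 455/8 ≈ 56.87500.


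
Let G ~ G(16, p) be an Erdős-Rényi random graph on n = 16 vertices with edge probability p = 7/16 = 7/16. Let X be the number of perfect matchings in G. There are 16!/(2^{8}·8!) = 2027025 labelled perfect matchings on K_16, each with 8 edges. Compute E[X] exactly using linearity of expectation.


K_16 has 16!/(2^{8}·8!) = 2027025 labelled perfect matchings.
For each such perfect matching H, let X_H = 1 if all 8 edges of H are present in G. Then P[X_H = 1] = p^{8} = (7/16)^{8} = 5764801/4294967296.
Summing the indicators: E[X] = Σ_H E[X_H] = 2027025 · p^{8} = 2027025 · 5764801/4294967296 = 11685395747025/4294967296.
Numerically: E[X] ≈ 2720.72.

E[X] = 2027025 · (7/16)^{8} = 11685395747025/4294967296 ≈ 2720.72.


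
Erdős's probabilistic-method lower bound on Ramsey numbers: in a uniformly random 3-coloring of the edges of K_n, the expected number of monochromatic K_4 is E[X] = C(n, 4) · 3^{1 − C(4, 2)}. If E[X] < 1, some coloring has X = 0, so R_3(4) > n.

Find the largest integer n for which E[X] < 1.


We need C(n, 4) · 3^{1 − 6} < 1, i.e. C(n, 4) < 3^{6 − 1} = 243.
Check values of n near the boundary:
  n = 8: C(8, 4) = 70; 70 < 243? YES
  n = 9: C(9, 4) = 126; 126 < 243? YES
  n = 10: C(10, 4) = 210; 210 < 243? YES
  n = 11: C(11, 4) = 330; 330 < 243? NO
The largest n with C(n, 4) < 243 is n = 10 (where E[X] = 70/81 ≈ 0.8642). Hence R_3(4) > 10, i.e. R_3(4) ≥ 11.

Largest n = 10; hence R_3(4) > 10.


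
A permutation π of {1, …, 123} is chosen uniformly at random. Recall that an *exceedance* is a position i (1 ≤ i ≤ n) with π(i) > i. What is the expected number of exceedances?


Write X = Σ_{i=1}^{123} X_i, where X_i = 1_{π(i) > i}.
For each fixed i, π(i) is uniform over {1, …, 123} (marginal of a uniform permutation), so P[π(i) > i] = (n − i)/n. Summing: Σ_{i=1}^{123} (n − i)/n = (0 + 1 + … + 122)/123 = 123(123 − 1)/(2·123) = (123 − 1)/2.
Hence E[X] = Σ_{i=1}^{123} (123 − i)/123 = 61 ≈ 61.000000.

E[X] = 61 = 61.000000.


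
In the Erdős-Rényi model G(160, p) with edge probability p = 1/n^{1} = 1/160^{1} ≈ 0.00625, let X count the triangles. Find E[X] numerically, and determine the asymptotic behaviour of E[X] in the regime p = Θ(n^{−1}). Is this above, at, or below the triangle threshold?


Number of potential triangles: C(160, 3) = 669920.
Each occurs with probability p³ ≈ (0.00625)³ ≈ 2.44141e-07.
By linearity: E[X] = C(160, 3)·p³ ≈ 669920 · 2.44141e-07 ≈ 0.164.
Here α = 1, so p = 1/n is exactly at the triangle threshold p ~ 1/n. Asymptotically E[X] → c³/6 = 1³/6 = 1/6 ≈ 0.167, a bounded constant. In this regime the triangle count is asymptotically Poisson(c³/6).

E[X] ≈ 0.164; in regime p = Θ(1/n^{1}) E[X] stays bounded (at the triangle threshold p ~ 1/n).


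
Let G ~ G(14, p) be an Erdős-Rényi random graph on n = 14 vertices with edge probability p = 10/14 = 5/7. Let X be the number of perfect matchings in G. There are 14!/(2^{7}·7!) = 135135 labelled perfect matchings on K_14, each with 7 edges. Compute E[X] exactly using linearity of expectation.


K_14 has 14!/(2^{7}·7!) = 135135 labelled perfect matchings.
For each such perfect matching H, let X_H = 1 if all 7 edges of H are present in G. Then P[X_H = 1] = p^{7} = (5/7)^{7} = 78125/823543.
By linearity: E[X] = Σ_H E[X_H] = 135135 · p^{7} = 135135 · 78125/823543 = 1508203125/117649.
Numerically: E[X] ≈ 1.28e+04.

E[X] = 135135 · (5/7)^{7} = 1508203125/117649 ≈ 1.28e+04.


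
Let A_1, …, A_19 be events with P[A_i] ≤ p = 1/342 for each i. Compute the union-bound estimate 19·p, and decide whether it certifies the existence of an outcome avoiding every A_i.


Union bound: P[∪_{i=1}^{19} A_i] ≤ Σ_i P[A_i] ≤ 19·p = 19·(1/342) = 1/18.
Numerically: 1/18 ≈ 0.056.
Is 1/18 < 1? YES.
Since P[∪ A_i] ≤ 1/18 < 1, the complement has P[∩ A_i^c] ≥ 1 − 1/18 = 17/18 > 0, so some outcome avoids every A_i.

19·p = 1/18 ≈ 0.056; existence CERTIFIED by the union bound.


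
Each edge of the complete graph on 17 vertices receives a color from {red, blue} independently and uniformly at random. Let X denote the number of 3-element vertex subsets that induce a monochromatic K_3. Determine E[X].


Let X = Σ_S X_S over the C(17, 3) = 680 subsets S of size 3, where X_S = 1 if the K_3 on S is monochromatic.
For a fixed S, the K_3 on S has C(3, 2) = 3 edges. P[all 3 edges red] = (1/2)^3, and likewise for blue, so P[monochromatic] = 2·(1/2)^3 = 2^{1 − 3} = 1/4.
By linearity: E[X] = C(17, 3) · 2^{1 − 3} = 680 · 1/4 = 170.
Numerically: E[X] ≈ 170.000.

E[X] = C(17,3)·2^(1−C(3,2)) = 170 ≈ 170.000.


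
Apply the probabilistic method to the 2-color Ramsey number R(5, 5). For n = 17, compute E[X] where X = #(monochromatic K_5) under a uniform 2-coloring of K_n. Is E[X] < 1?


E[X] = C(17, 5) · 2^{1 − 10} = 6188 · 2^{−9} = 6188/512.
As a reduced fraction: E[X] = 1547/128 ≈ 12.08594.
Is E[X] < 1? NO.
Since E[X] ≥ 1, the first-moment bound is inconclusive at n = 17; it does NOT by itself certify R(5, 5) > 17.

E[X] = 1547/128 ≈ 12.08594; E[X] ≥ 1; first-moment method inconclusive here.


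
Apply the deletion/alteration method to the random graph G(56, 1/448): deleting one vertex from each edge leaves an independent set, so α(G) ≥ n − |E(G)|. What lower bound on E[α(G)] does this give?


E[|E(G)|] = C(56, 2)·p = 1540 · (1/448) = 55/16.
E[α(G)] ≥ n − E[|E(G)|] = 56 − 55/16 = 841/16.
Numerically: ≈ 52.562.
(This is only a lower bound; the true E[α(G)] may be larger.)

E[α(G)] ≥ 841/16 ≈ 52.562.


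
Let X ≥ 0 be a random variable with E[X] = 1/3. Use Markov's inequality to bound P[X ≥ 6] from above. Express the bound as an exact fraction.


μ = E[X] = 1/3, a = 6.
Markov: P[X ≥ 6] ≤ μ/a = (1/3)/6 = 1/18.
Numerically: ≈ 0.056.
(Since a = 6 > μ = 0.333, the bound 1/18 is < 1 and informative.)

P[X ≥ 6] ≤ 1/18 ≈ 0.056.


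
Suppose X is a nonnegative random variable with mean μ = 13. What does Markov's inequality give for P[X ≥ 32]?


μ = E[X] = 13, a = 32.
Markov: P[X ≥ 32] ≤ μ/a = (13)/32 = 13/32.
Numerically: ≈ 0.40625.
(Since a = 32 > μ = 13.00000, the bound 13/32 is < 1 and informative.)

P[X ≥ 32] ≤ 13/32 ≈ 0.40625.


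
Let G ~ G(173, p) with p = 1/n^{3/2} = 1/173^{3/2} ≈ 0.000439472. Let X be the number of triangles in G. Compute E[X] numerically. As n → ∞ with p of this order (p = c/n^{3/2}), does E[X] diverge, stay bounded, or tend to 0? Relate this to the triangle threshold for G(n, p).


Number of potential triangles: C(173, 3) = 848046.
Each occurs with probability p³ ≈ (0.000439472)³ ≈ 8.48774915e-11.
By linearity: E[X] = C(173, 3)·p³ ≈ 848046 · 8.48774915e-11 ≈ 0.000072.
Since α = 3/2 > 1, p = c/n^{3/2} = o(1/n) is below the triangle threshold p ~ 1/n. Asymptotically E[X] ~ (c³/6)·n^{3(1−α)} = (1³/6)·n^{-1.5} → 0, so by Markov's inequality G has no triangles w.h.p.

E[X] ≈ 0.000072; in regime p = Θ(1/n^{3/2}) E[X] tends to 0 (below the triangle threshold p ~ 1/n).


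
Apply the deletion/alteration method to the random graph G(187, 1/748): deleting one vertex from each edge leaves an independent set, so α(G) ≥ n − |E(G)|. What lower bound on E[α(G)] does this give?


E[|E(G)|] = C(187, 2)·p = 17391 · (1/748) = 93/4.
E[α(G)] ≥ n − E[|E(G)|] = 187 − 93/4 = 655/4.
Numerically: ≈ 163.7500.
(This is only a lower bound; the true E[α(G)] may be larger.)

E[α(G)] ≥ 655/4 ≈ 163.7500.


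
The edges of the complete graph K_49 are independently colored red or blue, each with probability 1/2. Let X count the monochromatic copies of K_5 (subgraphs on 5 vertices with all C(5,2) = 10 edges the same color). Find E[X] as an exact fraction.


Let X = Σ_S X_S over the C(49, 5) = 1906884 subsets S of size 5, where X_S = 1 if the K_5 on S is monochromatic.
For a fixed S, the K_5 on S has C(5, 2) = 10 edges. P[all 10 edges red] = (1/2)^10, and likewise for blue, so P[monochromatic] = 2·(1/2)^10 = 2^{1 − 10} = 1/512.
By linearity: E[X] = C(49, 5) · 2^{1 − 10} = 1906884 · 1/512 = 476721/128.
Numerically: E[X] ≈ 3724.382812.

E[X] = C(49,5)·2^(1−C(5,2)) = 476721/128 ≈ 3724.382812.


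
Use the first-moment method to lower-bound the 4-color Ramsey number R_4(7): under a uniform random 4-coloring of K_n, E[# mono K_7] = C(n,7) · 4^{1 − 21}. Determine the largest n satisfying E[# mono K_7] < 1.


We need C(n, 7) · 4^{1 − 21} < 1, i.e. C(n, 7) < 4^{21 − 1} = 1099511627776.
Check values of n near the boundary:
  n = 179: C(179, 7) = 1037437234460; 1037437234460 < 1099511627776? YES
  n = 180: C(180, 7) = 1079414463600; 1079414463600 < 1099511627776? YES
  n = 181: C(181, 7) = 1122839183400; 1122839183400 < 1099511627776? NO
  n = 182: C(182, 7) = 1167752750736; 1167752750736 < 1099511627776? NO
  n = 183: C(183, 7) = 1214197462413; 1214197462413 < 1099511627776? NO
The largest n with C(n, 7) < 1099511627776 is n = 180 (where E[X] = 67463403975/68719476736 ≈ 0.9817). Hence R_4(7) > 180, i.e. R_4(7) ≥ 181.

Largest n = 180; hence R_4(7) > 180.


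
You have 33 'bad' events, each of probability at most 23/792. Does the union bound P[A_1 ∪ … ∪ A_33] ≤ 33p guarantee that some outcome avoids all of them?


Union bound: P[∪_{i=1}^{33} A_i] ≤ Σ_i P[A_i] ≤ 33·p = 33·(23/792) = 23/24.
Numerically: 23/24 ≈ 0.958.
Is 23/24 < 1? YES.
Since P[∪ A_i] ≤ 23/24 < 1, the complement has P[∩ A_i^c] ≥ 1 − 23/24 = 1/24 > 0, so some outcome avoids every A_i.

33·p = 23/24 ≈ 0.958; existence CERTIFIED by the union bound.


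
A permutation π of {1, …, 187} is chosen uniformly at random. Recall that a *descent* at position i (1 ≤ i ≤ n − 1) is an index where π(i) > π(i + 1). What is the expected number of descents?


Write X = Σ X_I over i = 1, …, 186, with X_I the indicator of one descent.
There are 186 indicators.
For each fixed i, the pair (π(i), π(i+1)) is a uniformly random ordered pair of distinct values from {1, …, 187}; by symmetry P[π(i) > π(i+1)] = 1/2.
By linearity: E[X] = 186 · (1/2) = (187 − 1) · (1/2) = 93 ≈ 93.0000.

E[X] = 93 = 93.0000.


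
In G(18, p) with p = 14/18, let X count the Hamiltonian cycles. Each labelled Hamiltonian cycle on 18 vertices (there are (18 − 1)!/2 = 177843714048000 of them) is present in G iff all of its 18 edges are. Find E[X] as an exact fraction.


K_18 has (18 − 1)!/2 = 177843714048000 labelled Hamiltonian cycles.
For each such Hamiltonian cycle H, let X_H = 1 if all 18 edges of H are present in G. Then P[X_H = 1] = p^{18} = (7/9)^{18} = 1628413597910449/150094635296999121.
Summing the indicators: E[X] = Σ_H E[X_H] = 177843714048000 · p^{18} = 177843714048000 · 1628413597910449/150094635296999121 = 397260798708725298034688000/205891132094649.
Numerically: E[X] ≈ 1.92947e+12.

E[X] = 177843714048000 · (7/9)^{18} = 397260798708725298034688000/205891132094649 ≈ 1.92947e+12.


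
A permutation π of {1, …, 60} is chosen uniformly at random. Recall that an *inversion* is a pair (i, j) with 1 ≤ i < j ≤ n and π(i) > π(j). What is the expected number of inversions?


Write X = Σ X_I over the C(60, 2) = 1770 pairs i < j, with X_I the indicator of one inversion.
There are 1770 indicators.
For each fixed pair i < j, the values π(i) and π(j) are two distinct elements of {1, …, 60} in uniformly random order; by symmetry P[π(i) > π(j)] = 1/2.
By linearity: E[X] = 1770 · (1/2) = C(60, 2) · (1/2) = 1770/2 = 885 ≈ 885.0000.

E[X] = 885 = 885.0000.


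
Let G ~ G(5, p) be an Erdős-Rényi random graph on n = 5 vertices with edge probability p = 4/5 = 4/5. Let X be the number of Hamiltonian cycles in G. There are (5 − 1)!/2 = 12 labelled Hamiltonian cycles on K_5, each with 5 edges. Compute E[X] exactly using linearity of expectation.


K_5 has (5 − 1)!/2 = 12 labelled Hamiltonian cycles.
For each such Hamiltonian cycle H, let X_H = 1 if all 5 edges of H are present in G. Then P[X_H = 1] = p^{5} = (4/5)^{5} = 1024/3125.
Summing the indicators: E[X] = Σ_H E[X_H] = 12 · p^{5} = 12 · 1024/3125 = 12288/3125.
Numerically: E[X] ≈ 3.9322.

E[X] = 12 · (4/5)^{5} = 12288/3125 ≈ 3.9322.


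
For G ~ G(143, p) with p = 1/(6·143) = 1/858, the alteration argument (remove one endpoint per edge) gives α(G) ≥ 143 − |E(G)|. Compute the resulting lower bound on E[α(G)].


E[|E(G)|] = C(143, 2)·p = 10153 · (1/858) = 71/6.
E[α(G)] ≥ n − E[|E(G)|] = 143 − 71/6 = 787/6.
Numerically: ≈ 131.166667.
(This is only a lower bound; the true E[α(G)] may be larger.)

E[α(G)] ≥ 787/6 ≈ 131.166667.


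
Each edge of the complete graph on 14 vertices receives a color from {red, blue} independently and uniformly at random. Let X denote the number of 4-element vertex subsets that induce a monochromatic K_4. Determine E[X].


Let X = Σ_S X_S over the C(14, 4) = 1001 subsets S of size 4, where X_S = 1 if the K_4 on S is monochromatic.
For a fixed S, the K_4 on S has C(4, 2) = 6 edges. P[all 6 edges red] = (1/2)^6, and likewise for blue, so P[monochromatic] = 2·(1/2)^6 = 2^{1 − 6} = 1/32.
By linearity: E[X] = C(14, 4) · 2^{1 − 6} = 1001 · 1/32 = 1001/32.
Numerically: E[X] ≈ 31.2812.

E[X] = C(14,4)·2^(1−C(4,2)) = 1001/32 ≈ 31.2812.


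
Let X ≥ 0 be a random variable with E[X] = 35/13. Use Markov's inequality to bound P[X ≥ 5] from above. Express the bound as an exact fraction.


μ = E[X] = 35/13, a = 5.
Markov: P[X ≥ 5] ≤ μ/a = (35/13)/5 = 7/13.
Numerically: ≈ 0.538462.
(Since a = 5 > μ = 2.692308, the bound 7/13 is < 1 and informative.)

P[X ≥ 5] ≤ 7/13 ≈ 0.538462.


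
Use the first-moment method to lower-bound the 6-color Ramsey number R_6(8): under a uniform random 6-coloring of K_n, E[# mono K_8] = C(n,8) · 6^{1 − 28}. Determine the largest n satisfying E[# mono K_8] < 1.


We need C(n, 8) · 6^{1 − 28} < 1, i.e. C(n, 8) < 6^{28 − 1} = 1023490369077469249536.
Check values of n near the boundary:
  n = 1589: C(1589, 8) = 990389025825605844438; 990389025825605844438 < 1023490369077469249536? YES
  n = 1590: C(1590, 8) = 995397314198933813310; 995397314198933813310 < 1023490369077469249536? YES
  n = 1591: C(1591, 8) = 1000427749141189953870; 1000427749141189953870 < 1023490369077469249536? YES
  n = 1592: C(1592, 8) = 1005480414540892933435; 1005480414540892933435 < 1023490369077469249536? YES
  n = 1593: C(1593, 8) = 1010555394551193970323; 1010555394551193970323 < 1023490369077469249536? YES
  n = 1594: C(1594, 8) = 1015652773590544255167; 1015652773590544255167 < 1023490369077469249536? YES
  n = 1595: C(1595, 8) = 1020772636343363633895; 1020772636343363633895 < 1023490369077469249536? YES
  n = 1596: C(1596, 8) = 1025915067760710553965; 1025915067760710553965 < 1023490369077469249536? NO
The largest n with C(n, 8) < 1023490369077469249536 is n = 1595 (where E[X] = 113419181815929292655/113721152119718805504 ≈ 0.997345). Hence R_6(8) > 1595, i.e. R_6(8) ≥ 1596.

Largest n = 1595; hence R_6(8) > 1595.


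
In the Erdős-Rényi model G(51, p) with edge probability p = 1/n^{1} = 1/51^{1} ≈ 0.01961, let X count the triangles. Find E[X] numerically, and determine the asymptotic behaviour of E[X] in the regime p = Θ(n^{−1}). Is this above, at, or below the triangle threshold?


Number of potential triangles: C(51, 3) = 20825.
Each occurs with probability p³ ≈ (0.01961)³ ≈ 7.538579e-06.
By linearity: E[X] = C(51, 3)·p³ ≈ 20825 · 7.538579e-06 ≈ 0.1570.
Here α = 1, so p = 1/n is exactly at the triangle threshold p ~ 1/n. Asymptotically E[X] → c³/6 = 1³/6 = 1/6 ≈ 0.1667, a bounded constant. In this regime the triangle count is asymptotically Poisson(c³/6).

E[X] ≈ 0.1570; in regime p = Θ(1/n^{1}) E[X] stays bounded (at the triangle threshold p ~ 1/n).


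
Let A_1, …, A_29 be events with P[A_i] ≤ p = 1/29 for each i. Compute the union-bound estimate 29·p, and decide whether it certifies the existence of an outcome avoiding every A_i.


Union bound: P[∪_{i=1}^{29} A_i] ≤ Σ_i P[A_i] ≤ 29·p = 29·(1/29) = 1.
Numerically: 1 ≈ 1.000000.
Is 1 < 1? NO.
Since the bound 1 is ≥ 1, the union bound is uninformative here; it does NOT by itself certify existence.

29·p = 1 ≈ 1.000000; existence NOT certified by the union bound.


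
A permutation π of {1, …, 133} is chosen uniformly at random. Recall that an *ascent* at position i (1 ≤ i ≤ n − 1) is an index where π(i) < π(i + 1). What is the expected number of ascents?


Write X = Σ X_I over i = 1, …, 132, with X_I the indicator of one ascent.
There are 132 indicators.
For each fixed i, the pair (π(i), π(i+1)) is a uniformly random ordered pair of distinct values from {1, …, 133}; by symmetry P[π(i) < π(i+1)] = 1/2.
By linearity: E[X] = 132 · (1/2) = (133 − 1) · (1/2) = 66 ≈ 66.000.

E[X] = 66 = 66.000.


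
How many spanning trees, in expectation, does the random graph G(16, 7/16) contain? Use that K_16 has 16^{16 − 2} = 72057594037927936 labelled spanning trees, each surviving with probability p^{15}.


K_16 has 16^{16 − 2} = 72057594037927936 labelled spanning trees.
For each such spanning tree H, let X_H = 1 if all 15 edges of H are present in G. Then P[X_H = 1] = p^{15} = (7/16)^{15} = 4747561509943/1152921504606846976.
By linearity of expectation: E[X] = Σ_H E[X_H] = 72057594037927936 · p^{15} = 72057594037927936 · 4747561509943/1152921504606846976 = 4747561509943/16.
Numerically: E[X] ≈ 2.967e+11.

E[X] = 72057594037927936 · (7/16)^{15} = 4747561509943/16 ≈ 2.967e+11.
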